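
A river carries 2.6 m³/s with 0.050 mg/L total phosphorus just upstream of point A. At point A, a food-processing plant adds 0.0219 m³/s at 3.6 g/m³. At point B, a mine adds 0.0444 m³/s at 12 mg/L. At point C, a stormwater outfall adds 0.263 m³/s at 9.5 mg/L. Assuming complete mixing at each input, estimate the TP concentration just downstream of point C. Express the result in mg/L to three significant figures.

After input A: C = (2.6·0.05 + 0.0219·3.6) / 2.622 = 0.07965 mg/L.
After input B: C = (2.622·0.07965 + 0.0444·12) / 2.666 = 0.2782 mg/L.
After input C: C = (2.666·0.2782 + 0.263·9.5) / 2.929 = 1.106 mg/L.

1.11 mg/L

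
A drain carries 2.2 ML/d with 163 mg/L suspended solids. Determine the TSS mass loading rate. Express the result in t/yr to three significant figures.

2.2 ML/d = 0.02546 m³/s.
Mass flux = Q·C = 0.02546 m³/s × 163 g/m³ = 4.15 g/s.
= 4.15 g/s × 31.56 = 131 t/yr.

131 t/yr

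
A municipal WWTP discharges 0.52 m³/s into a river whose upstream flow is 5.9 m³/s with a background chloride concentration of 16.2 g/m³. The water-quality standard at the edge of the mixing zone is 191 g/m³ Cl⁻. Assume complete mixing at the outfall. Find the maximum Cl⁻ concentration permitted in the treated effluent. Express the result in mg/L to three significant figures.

Mass balance: 191·6.42 = 0.52·Cₑ + 5.9·16.2.
Cₑ = (1226 − 95.58) / 0.52 = 2174 mg/L.

2170 mg/L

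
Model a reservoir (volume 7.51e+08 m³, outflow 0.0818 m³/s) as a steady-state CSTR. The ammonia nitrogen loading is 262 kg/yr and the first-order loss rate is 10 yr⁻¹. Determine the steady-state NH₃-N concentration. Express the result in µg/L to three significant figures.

0.0349 µg/L

Outflow Q = 0.0818 m³/s × 3.156e+07 s/yr = 2.581e+06 m³/yr.
Steady-state CSTR mass balance: W = Q·C + k·V·C, so C = W/(Q + kV).
Q + kV = 2.581e+06 + 10·7.51e+08 = 7.513e+09 m³/yr.
C = 262/7.513e+09 = 3.487e-08 kg/m³ = 3.487e-05 mg/L = 0.03487 µg/L.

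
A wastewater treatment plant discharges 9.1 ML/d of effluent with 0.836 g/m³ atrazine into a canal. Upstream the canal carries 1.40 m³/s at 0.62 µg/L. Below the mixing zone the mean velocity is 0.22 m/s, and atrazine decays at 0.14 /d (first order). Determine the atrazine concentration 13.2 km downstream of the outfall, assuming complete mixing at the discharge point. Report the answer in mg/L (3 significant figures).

9.1 ML/d = 0.1053 m³/s.
0.62 µg/L = 0.00062 mg/L.
After complete mixing, C₀ = (0.1053·0.836 + 1.4·0.00062) / 1.505 = 0.05907 mg/L.
Travel time t = 1.32e+04 m / 0.22 m/s = 6e+04 s = 0.6944 d.
C = 0.05907·exp(−0.14·0.6944) = 0.05907·0.9074 = 0.0536 mg/L.

0.0536 mg/L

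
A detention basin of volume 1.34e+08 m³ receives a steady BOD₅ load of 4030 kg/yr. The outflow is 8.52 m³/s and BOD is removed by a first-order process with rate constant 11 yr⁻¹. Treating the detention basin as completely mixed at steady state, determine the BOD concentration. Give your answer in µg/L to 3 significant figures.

Outflow Q = 8.52 m³/s × 3.156e+07 s/yr = 2.689e+08 m³/yr.
Steady-state CSTR mass balance: W = Q·C + k·V·C, so C = W/(Q + kV).
Q + kV = 2.689e+08 + 11·1.34e+08 = 1.743e+09 m³/yr.
C = 4030/1.743e+09 = 2.312e-06 kg/m³ = 0.002312 mg/L = 2.312 µg/L.

2.31 µg/L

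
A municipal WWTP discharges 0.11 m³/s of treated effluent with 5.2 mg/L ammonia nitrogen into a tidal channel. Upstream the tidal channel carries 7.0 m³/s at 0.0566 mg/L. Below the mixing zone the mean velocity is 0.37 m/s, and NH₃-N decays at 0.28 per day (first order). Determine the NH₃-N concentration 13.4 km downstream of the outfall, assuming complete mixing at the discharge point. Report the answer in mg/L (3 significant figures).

0.121 mg/L

After complete mixing, C₀ = (0.11·5.2 + 7·0.0566) / 7.11 = 0.1362 mg/L.
Travel time t = 1.34e+04 m / 0.37 m/s = 3.622e+04 s = 0.4192 d.
C = 0.1362·exp(−0.28·0.4192) = 0.1362·0.8893 = 0.1211 mg/L.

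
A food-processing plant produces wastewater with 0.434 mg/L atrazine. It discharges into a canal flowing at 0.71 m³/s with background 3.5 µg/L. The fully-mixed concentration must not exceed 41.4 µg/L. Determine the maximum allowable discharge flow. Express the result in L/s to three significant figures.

3.5 µg/L = 0.0035 mg/L.
41.4 µg/L = 0.0414 mg/L.
Mass balance at complete mixing: C_std·(Q_w + Q_r) = Q_w·C_e + Q_r·C_b.
Rearranging, Q_w = Q_r·(C_std − C_b)/(C_e − C_std) = 0.71·(0.0414 − 0.0035) / (0.434 − 0.0414) = 0.06854 m³/s.
= 68.54 L/s.

68.5 L/s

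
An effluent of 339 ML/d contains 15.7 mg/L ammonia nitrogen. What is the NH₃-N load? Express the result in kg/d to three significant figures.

5320 kg/d

339 ML/d = 3.924 m³/s.
Mass flux = Q·C = 3.924 m³/s × 15.7 g/m³ = 61.6 g/s.
= 61.6 g/s × 86.4 = 5322 kg/d.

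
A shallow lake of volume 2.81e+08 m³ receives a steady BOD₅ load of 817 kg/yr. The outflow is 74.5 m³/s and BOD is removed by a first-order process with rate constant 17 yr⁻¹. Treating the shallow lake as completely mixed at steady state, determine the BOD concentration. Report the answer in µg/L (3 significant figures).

0.115 µg/L

Outflow Q = 74.5 m³/s × 3.156e+07 s/yr = 2.351e+09 m³/yr.
Steady-state CSTR mass balance: W = Q·C + k·V·C, so C = W/(Q + kV).
Q + kV = 2.351e+09 + 17·2.81e+08 = 7.128e+09 m³/yr.
C = 817/7.128e+09 = 1.146e-07 kg/m³ = 0.0001146 mg/L = 0.1146 µg/L.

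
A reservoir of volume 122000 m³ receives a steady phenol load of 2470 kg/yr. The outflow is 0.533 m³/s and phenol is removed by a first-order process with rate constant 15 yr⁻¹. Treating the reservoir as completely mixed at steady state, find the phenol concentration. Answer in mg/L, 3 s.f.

0.132 mg/L

Outflow Q = 0.533 m³/s × 3.156e+07 s/yr = 1.682e+07 m³/yr.
Steady-state CSTR mass balance: W = Q·C + k·V·C, so C = W/(Q + kV).
Q + kV = 1.682e+07 + 15·122000 = 1.865e+07 m³/yr.
C = 2470/1.865e+07 = 0.0001324 kg/m³ = 0.1324 mg/L.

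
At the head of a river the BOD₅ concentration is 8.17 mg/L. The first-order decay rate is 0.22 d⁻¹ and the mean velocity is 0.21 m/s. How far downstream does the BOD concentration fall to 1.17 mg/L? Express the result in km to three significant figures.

From C = C₀·e^(−kt), t = ln(C₀/C)/k = ln(8.17/1.17)/0.22 = 1.943/0.22 = 8.834 d.
Distance = v·t = 0.21 m/s × 7.633e+05 s = 1.603e+05 m = 160.3 km.

160 km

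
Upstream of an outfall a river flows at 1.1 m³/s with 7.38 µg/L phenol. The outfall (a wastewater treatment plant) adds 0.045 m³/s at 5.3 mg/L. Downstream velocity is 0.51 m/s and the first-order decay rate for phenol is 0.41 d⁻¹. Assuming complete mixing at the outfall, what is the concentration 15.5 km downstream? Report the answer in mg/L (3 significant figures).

0.186 mg/L

7.38 µg/L = 0.00738 mg/L.
After complete mixing, C₀ = (0.045·5.3 + 1.1·0.00738) / 1.145 = 0.2154 mg/L.
Travel time t = 1.55e+04 m / 0.51 m/s = 3.039e+04 s = 0.3518 d.
C = 0.2154·exp(−0.41·0.3518) = 0.2154·0.8657 = 0.1865 mg/L.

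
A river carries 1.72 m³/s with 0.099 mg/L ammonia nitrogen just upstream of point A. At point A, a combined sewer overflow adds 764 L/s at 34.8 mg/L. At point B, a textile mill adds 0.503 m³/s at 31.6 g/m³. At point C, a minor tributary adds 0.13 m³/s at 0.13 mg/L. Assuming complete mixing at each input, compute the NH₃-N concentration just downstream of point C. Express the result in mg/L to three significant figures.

13.7 mg/L

764 L/s = 0.764 m³/s.
After input A: C = (1.72·0.099 + 0.764·34.8) / 2.484 = 10.77 mg/L.
After input B: C = (2.484·10.77 + 0.503·31.6) / 2.987 = 14.28 mg/L.
After input C: C = (2.987·14.28 + 0.13·0.13) / 3.117 = 13.69 mg/L.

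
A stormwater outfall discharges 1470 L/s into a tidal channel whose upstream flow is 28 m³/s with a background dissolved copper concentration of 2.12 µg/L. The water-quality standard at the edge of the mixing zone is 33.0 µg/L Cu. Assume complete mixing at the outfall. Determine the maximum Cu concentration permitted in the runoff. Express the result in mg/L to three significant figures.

0.621 mg/L

1470 L/s = 1.47 m³/s.
2.12 µg/L = 0.00212 mg/L.
33.0 µg/L = 0.033 mg/L.
Mass balance: 0.033·29.47 = 1.47·Cₑ + 28·0.00212.
Cₑ = (0.9725 − 0.05936) / 1.47 = 0.6212 mg/L.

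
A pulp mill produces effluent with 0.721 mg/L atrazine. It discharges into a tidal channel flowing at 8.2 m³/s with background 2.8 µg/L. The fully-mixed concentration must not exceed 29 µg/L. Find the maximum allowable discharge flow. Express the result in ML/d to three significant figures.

2.8 µg/L = 0.0028 mg/L.
29 µg/L = 0.029 mg/L.
Mass balance at complete mixing: C_std·(Q_w + Q_r) = Q_w·C_e + Q_r·C_b.
Rearranging, Q_w = Q_r·(C_std − C_b)/(C_e − C_std) = 8.2·(0.029 − 0.0028) / (0.721 − 0.029) = 0.3105 m³/s.
= 26.82 ML/d.

26.8 ML/d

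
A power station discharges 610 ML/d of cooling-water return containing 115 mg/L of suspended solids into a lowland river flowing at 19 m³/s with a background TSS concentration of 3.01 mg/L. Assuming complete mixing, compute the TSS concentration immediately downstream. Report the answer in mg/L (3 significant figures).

33.4 mg/L

610 ML/d = 7.06 m³/s.
Conservation of mass across the mixing zone: C = (7.06·115 + 19·3.01) / (7.06 + 19) = 869.1/26.06 = 33.35 mg/L.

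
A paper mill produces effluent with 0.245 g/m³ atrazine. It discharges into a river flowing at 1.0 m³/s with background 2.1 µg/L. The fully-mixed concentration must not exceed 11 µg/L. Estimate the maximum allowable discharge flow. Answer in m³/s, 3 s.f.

2.1 µg/L = 0.0021 mg/L.
11 µg/L = 0.011 mg/L.
Mass balance at complete mixing: C_std·(Q_w + Q_r) = Q_w·C_e + Q_r·C_b.
Rearranging, Q_w = Q_r·(C_std − C_b)/(C_e − C_std) = 1.0·(0.011 − 0.0021) / (0.245 − 0.011) = 0.03803 m³/s.

0.0380 m³/s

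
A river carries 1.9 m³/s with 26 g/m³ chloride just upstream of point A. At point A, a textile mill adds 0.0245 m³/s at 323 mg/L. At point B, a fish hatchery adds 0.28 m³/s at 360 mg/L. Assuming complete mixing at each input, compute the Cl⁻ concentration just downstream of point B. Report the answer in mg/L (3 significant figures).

After input A: C = (1.9·26 + 0.0245·323) / 1.924 = 29.78 mg/L.
After input B: C = (1.924·29.78 + 0.28·360) / 2.204 = 71.72 mg/L.

71.7 mg/L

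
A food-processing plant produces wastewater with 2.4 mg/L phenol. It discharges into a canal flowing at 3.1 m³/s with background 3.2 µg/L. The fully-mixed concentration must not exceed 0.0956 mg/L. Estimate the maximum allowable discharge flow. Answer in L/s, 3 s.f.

3.2 µg/L = 0.0032 mg/L.
Mass balance at complete mixing: C_std·(Q_w + Q_r) = Q_w·C_e + Q_r·C_b.
Rearranging, Q_w = Q_r·(C_std − C_b)/(C_e − C_std) = 3.1·(0.0956 − 0.0032) / (2.4 − 0.0956) = 0.1243 m³/s.
= 124.3 L/s.

124 L/s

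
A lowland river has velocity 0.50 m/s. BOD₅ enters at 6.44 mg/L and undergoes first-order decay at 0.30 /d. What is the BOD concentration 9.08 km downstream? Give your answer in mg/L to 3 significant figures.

Travel time t = 9.08 km / 0.50 m/s = 9080/0.50 = 1.816e+04 s = 0.2102 d.
First-order decay: C = 6.44·exp(−0.30·0.2102) = 6.44·0.9389 = 6.046 mg/L.

6.05 mg/L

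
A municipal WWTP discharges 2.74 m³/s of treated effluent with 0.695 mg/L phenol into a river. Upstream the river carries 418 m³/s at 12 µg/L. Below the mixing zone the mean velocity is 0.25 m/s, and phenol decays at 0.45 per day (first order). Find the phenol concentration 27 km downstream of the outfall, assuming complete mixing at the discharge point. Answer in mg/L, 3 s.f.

0.00937 mg/L

12 µg/L = 0.012 mg/L.
After complete mixing, C₀ = (2.74·0.695 + 418·0.012) / 420.7 = 0.01645 mg/L.
Travel time t = 2.7e+04 m / 0.25 m/s = 1.08e+05 s = 1.25 d.
C = 0.01645·exp(−0.45·1.25) = 0.01645·0.5698 = 0.009372 mg/L.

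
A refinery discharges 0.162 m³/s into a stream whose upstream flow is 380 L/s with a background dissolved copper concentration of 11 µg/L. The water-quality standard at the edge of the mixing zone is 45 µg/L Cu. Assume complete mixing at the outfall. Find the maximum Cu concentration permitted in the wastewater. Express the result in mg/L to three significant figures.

380 L/s = 0.38 m³/s.
11 µg/L = 0.011 mg/L.
45 µg/L = 0.045 mg/L.
Mass balance: 0.045·0.542 = 0.162·Cₑ + 0.38·0.011.
Cₑ = (0.02439 − 0.00418) / 0.162 = 0.1248 mg/L.

0.125 mg/L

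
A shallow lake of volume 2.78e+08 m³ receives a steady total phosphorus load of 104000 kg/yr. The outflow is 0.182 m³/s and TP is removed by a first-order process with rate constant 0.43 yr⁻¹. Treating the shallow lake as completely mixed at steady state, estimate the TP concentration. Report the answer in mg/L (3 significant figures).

Outflow Q = 0.182 m³/s × 3.156e+07 s/yr = 5.743e+06 m³/yr.
Steady-state CSTR mass balance: W = Q·C + k·V·C, so C = W/(Q + kV).
Q + kV = 5.743e+06 + 0.43·2.78e+08 = 1.253e+08 m³/yr.
C = 104000/1.253e+08 = 0.0008301 kg/m³ = 0.8301 mg/L.

0.830 mg/L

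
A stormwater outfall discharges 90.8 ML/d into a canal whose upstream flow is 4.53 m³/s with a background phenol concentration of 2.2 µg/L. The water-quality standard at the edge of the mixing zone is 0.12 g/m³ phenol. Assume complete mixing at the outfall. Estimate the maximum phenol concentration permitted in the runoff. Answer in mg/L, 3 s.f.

90.8 ML/d = 1.051 m³/s.
2.2 µg/L = 0.0022 mg/L.
Mass balance: 0.12·5.581 = 1.051·Cₑ + 4.53·0.0022.
Cₑ = (0.6697 − 0.009966) / 1.051 = 0.6278 mg/L.

0.628 mg/L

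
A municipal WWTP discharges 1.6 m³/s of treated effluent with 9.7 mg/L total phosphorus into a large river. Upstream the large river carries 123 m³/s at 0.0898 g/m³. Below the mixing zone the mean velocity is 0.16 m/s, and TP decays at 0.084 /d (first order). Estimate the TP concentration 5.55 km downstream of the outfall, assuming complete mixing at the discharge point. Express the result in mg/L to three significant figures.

After complete mixing, C₀ = (1.6·9.7 + 123·0.0898) / 124.6 = 0.2132 mg/L.
Travel time t = 5550 m / 0.16 m/s = 3.469e+04 s = 0.4015 d.
C = 0.2132·exp(−0.084·0.4015) = 0.2132·0.9668 = 0.2061 mg/L.

0.206 mg/L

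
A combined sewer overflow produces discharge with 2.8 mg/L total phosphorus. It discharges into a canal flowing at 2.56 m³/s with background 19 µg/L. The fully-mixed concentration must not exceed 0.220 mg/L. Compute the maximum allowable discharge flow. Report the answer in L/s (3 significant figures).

199 L/s

19 µg/L = 0.019 mg/L.
Mass balance at complete mixing: C_std·(Q_w + Q_r) = Q_w·C_e + Q_r·C_b.
Rearranging, Q_w = Q_r·(C_std − C_b)/(C_e − C_std) = 2.56·(0.22 − 0.019) / (2.8 − 0.22) = 0.1994 m³/s.
= 199.4 L/s.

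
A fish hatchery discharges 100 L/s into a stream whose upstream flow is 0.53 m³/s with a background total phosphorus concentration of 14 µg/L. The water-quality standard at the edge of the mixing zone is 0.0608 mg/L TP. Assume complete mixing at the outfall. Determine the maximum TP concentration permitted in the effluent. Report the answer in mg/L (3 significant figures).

0.309 mg/L

100 L/s = 0.1 m³/s.
14 µg/L = 0.014 mg/L.
Mass balance: 0.0608·0.63 = 0.1·Cₑ + 0.53·0.014.
Cₑ = (0.0383 − 0.00742) / 0.1 = 0.3088 mg/L.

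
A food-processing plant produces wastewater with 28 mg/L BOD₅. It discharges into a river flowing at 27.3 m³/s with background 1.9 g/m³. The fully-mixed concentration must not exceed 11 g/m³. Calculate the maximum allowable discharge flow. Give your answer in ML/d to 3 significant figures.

Mass balance at complete mixing: C_std·(Q_w + Q_r) = Q_w·C_e + Q_r·C_b.
Rearranging, Q_w = Q_r·(C_std − C_b)/(C_e − C_std) = 27.3·(11 − 1.9) / (28 − 11) = 14.61 m³/s.
= 1263 ML/d.

1260 ML/d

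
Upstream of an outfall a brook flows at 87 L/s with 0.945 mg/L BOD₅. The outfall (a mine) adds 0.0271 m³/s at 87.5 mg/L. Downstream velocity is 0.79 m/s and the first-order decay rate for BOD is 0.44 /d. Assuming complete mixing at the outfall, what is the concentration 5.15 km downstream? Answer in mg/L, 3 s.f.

87 L/s = 0.087 m³/s.
After complete mixing, C₀ = (0.0271·87.5 + 0.087·0.945) / 0.1141 = 21.5 mg/L.
Travel time t = 5150 m / 0.79 m/s = 6519 s = 0.07545 d.
C = 21.5·exp(−0.44·0.07545) = 21.5·0.9673 = 20.8 mg/L.

20.8 mg/L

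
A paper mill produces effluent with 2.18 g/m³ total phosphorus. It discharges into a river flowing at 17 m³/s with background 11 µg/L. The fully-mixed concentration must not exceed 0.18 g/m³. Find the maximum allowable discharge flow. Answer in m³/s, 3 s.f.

11 µg/L = 0.011 mg/L.
Mass balance at complete mixing: C_std·(Q_w + Q_r) = Q_w·C_e + Q_r·C_b.
Rearranging, Q_w = Q_r·(C_std − C_b)/(C_e − C_std) = 17·(0.18 − 0.011) / (2.18 − 0.18) = 1.436 m³/s.

1.44 m³/s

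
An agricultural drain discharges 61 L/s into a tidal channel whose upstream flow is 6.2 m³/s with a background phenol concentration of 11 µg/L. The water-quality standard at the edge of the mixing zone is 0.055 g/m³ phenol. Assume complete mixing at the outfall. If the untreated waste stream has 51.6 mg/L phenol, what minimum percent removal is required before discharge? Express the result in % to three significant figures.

91.2 %

61 L/s = 0.061 m³/s.
11 µg/L = 0.011 mg/L.
Mass balance: 0.055·6.261 = 0.061·Cₑ + 6.2·0.011.
Cₑ = (0.3444 − 0.0682) / 0.061 = 4.527 mg/L.
Required removal = 1 − 4.527/51.6 = 91.23 %.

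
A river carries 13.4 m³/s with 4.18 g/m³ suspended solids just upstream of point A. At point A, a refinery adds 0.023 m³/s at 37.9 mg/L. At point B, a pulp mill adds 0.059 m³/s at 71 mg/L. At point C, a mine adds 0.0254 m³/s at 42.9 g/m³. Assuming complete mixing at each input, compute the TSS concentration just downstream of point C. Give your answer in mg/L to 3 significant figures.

After input A: C = (13.4·4.18 + 0.023·37.9) / 13.42 = 4.238 mg/L.
After input B: C = (13.42·4.238 + 0.059·71) / 13.48 = 4.53 mg/L.
After input C: C = (13.48·4.53 + 0.0254·42.9) / 13.51 = 4.602 mg/L.

4.60 mg/L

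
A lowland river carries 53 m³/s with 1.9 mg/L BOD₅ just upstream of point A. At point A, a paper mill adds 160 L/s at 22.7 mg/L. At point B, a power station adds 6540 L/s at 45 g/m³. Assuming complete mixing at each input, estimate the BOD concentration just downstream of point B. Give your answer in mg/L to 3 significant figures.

160 L/s = 0.16 m³/s.
After input A: C = (53·1.9 + 0.16·22.7) / 53.16 = 1.963 mg/L.
6540 L/s = 6.54 m³/s.
After input B: C = (53.16·1.963 + 6.54·45) / 59.7 = 6.677 mg/L.

6.68 mg/L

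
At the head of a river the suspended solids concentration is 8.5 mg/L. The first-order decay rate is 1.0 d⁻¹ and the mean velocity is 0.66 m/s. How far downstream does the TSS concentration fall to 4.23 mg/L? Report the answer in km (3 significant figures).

From C = C₀·e^(−kt), t = ln(C₀/C)/k = ln(8.5/4.23)/1.0 = 0.6979/1.0 = 0.6979 d.
Distance = v·t = 0.66 m/s × 6.03e+04 s = 3.98e+04 m = 39.8 km.

39.8 km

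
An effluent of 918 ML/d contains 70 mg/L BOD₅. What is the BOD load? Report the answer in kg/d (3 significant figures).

64300 kg/d

918 ML/d = 10.62 m³/s.
Mass flux = Q·C = 10.62 m³/s × 70 g/m³ = 743.8 g/s.
= 743.8 g/s × 86.4 = 6.426e+04 kg/d.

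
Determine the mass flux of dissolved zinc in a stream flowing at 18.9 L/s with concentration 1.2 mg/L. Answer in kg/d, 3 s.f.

1.96 kg/d

18.9 L/s = 0.0189 m³/s.
Mass flux = Q·C = 0.0189 m³/s × 1.2 g/m³ = 0.02268 g/s.
= 0.02268 g/s × 86.4 = 1.96 kg/d.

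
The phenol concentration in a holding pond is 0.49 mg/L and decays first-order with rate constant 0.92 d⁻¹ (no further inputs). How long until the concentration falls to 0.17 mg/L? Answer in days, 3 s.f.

1.15 d

t = ln(C₀/C)/k = ln(0.49/0.17)/0.92 = 1.059/0.92 = 1.151 d.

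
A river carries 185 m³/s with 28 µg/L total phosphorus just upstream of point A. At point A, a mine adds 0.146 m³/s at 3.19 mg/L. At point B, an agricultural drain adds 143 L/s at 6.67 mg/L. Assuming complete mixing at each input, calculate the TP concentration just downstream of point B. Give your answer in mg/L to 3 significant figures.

28 µg/L = 0.028 mg/L.
After input A: C = (185·0.028 + 0.146·3.19) / 185.1 = 0.03049 mg/L.
143 L/s = 0.143 m³/s.
After input B: C = (185.1·0.03049 + 0.143·6.67) / 185.3 = 0.03562 mg/L.

0.0356 mg/L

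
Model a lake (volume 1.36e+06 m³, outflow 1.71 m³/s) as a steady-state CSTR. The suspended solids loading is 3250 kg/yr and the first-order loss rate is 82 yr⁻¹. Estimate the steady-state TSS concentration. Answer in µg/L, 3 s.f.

Outflow Q = 1.71 m³/s × 3.156e+07 s/yr = 5.396e+07 m³/yr.
Steady-state CSTR mass balance: W = Q·C + k·V·C, so C = W/(Q + kV).
Q + kV = 5.396e+07 + 82·1.36e+06 = 1.655e+08 m³/yr.
C = 3250/1.655e+08 = 1.964e-05 kg/m³ = 0.01964 mg/L = 19.64 µg/L.

19.6 µg/L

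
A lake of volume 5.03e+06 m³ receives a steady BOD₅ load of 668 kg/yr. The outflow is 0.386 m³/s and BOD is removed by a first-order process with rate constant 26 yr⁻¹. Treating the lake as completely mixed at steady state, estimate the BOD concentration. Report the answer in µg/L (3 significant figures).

4.67 µg/L

Outflow Q = 0.386 m³/s × 3.156e+07 s/yr = 1.218e+07 m³/yr.
Steady-state CSTR mass balance: W = Q·C + k·V·C, so C = W/(Q + kV).
Q + kV = 1.218e+07 + 26·5.03e+06 = 1.43e+08 m³/yr.
C = 668/1.43e+08 = 4.673e-06 kg/m³ = 0.004673 mg/L = 4.673 µg/L.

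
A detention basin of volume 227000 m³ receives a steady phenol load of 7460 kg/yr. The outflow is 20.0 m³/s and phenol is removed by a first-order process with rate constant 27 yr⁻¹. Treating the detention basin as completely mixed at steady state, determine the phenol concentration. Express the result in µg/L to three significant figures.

11.7 µg/L

Outflow Q = 20.0 m³/s × 3.156e+07 s/yr = 6.312e+08 m³/yr.
Steady-state CSTR mass balance: W = Q·C + k·V·C, so C = W/(Q + kV).
Q + kV = 6.312e+08 + 27·227000 = 6.373e+08 m³/yr.
C = 7460/6.373e+08 = 1.171e-05 kg/m³ = 0.01171 mg/L = 11.71 µg/L.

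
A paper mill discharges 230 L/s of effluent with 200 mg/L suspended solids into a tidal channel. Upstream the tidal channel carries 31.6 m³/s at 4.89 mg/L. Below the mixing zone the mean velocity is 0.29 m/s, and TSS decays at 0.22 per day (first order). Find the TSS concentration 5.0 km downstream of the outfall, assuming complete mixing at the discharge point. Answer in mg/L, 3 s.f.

6.03 mg/L

230 L/s = 0.23 m³/s.
After complete mixing, C₀ = (0.23·200 + 31.6·4.89) / 31.83 = 6.3 mg/L.
Travel time t = 5000 m / 0.29 m/s = 1.724e+04 s = 0.1996 d.
C = 6.3·exp(−0.22·0.1996) = 6.3·0.957 = 6.029 mg/L.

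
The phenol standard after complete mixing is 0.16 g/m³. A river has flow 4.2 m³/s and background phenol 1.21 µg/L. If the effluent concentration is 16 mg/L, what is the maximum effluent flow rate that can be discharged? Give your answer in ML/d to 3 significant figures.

3.64 ML/d

1.21 µg/L = 0.00121 mg/L.
Mass balance at complete mixing: C_std·(Q_w + Q_r) = Q_w·C_e + Q_r·C_b.
Rearranging, Q_w = Q_r·(C_std − C_b)/(C_e − C_std) = 4.2·(0.16 − 0.00121) / (16 − 0.16) = 0.0421 m³/s.
= 3.638 ML/d.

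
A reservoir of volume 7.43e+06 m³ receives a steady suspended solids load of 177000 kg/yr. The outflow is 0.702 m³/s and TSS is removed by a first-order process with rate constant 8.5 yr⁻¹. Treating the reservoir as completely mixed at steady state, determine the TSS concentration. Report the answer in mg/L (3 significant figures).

Outflow Q = 0.702 m³/s × 3.156e+07 s/yr = 2.215e+07 m³/yr.
Steady-state CSTR mass balance: W = Q·C + k·V·C, so C = W/(Q + kV).
Q + kV = 2.215e+07 + 8.5·7.43e+06 = 8.531e+07 m³/yr.
C = 177000/8.531e+07 = 0.002075 kg/m³ = 2.075 mg/L.

2.07 mg/L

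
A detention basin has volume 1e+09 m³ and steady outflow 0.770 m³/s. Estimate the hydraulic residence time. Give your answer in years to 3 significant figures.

Q = 0.770 m³/s × 3.156e+07 s/yr = 2.43e+07 m³/yr.
Hydraulic residence time τ = V/Q = 1e+09/2.43e+07 = 41.15 yr.

41.2 yr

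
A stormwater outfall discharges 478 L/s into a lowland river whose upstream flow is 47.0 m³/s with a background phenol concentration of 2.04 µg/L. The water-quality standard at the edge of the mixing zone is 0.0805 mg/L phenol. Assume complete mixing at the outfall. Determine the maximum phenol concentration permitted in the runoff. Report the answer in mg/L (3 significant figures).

7.80 mg/L

478 L/s = 0.478 m³/s.
2.04 µg/L = 0.00204 mg/L.
Mass balance: 0.0805·47.48 = 0.478·Cₑ + 47·0.00204.
Cₑ = (3.822 − 0.09588) / 0.478 = 7.795 mg/L.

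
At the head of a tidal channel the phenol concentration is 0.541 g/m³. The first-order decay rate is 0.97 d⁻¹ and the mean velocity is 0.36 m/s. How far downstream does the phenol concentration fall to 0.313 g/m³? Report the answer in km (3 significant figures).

From C = C₀·e^(−kt), t = ln(C₀/C)/k = ln(0.541/0.313)/0.97 = 0.5472/0.97 = 0.5641 d.
Distance = v·t = 0.36 m/s × 4.874e+04 s = 1.755e+04 m = 17.55 km.

17.5 km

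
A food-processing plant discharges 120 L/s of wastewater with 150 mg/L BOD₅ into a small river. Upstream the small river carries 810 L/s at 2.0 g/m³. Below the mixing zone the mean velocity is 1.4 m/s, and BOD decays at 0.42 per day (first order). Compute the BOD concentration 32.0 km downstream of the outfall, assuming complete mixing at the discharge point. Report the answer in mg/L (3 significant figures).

120 L/s = 0.12 m³/s.
810 L/s = 0.81 m³/s.
After complete mixing, C₀ = (0.12·150 + 0.81·2) / 0.93 = 21.1 mg/L.
Travel time t = 3.2e+04 m / 1.4 m/s = 2.286e+04 s = 0.2646 d.
C = 21.1·exp(−0.42·0.2646) = 21.1·0.8948 = 18.88 mg/L.

18.9 mg/L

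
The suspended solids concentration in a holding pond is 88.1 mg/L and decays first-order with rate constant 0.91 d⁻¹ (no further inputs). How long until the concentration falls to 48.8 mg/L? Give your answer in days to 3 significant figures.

0.649 d

t = ln(C₀/C)/k = ln(88.1/48.8)/0.91 = 0.5907/0.91 = 0.6492 d.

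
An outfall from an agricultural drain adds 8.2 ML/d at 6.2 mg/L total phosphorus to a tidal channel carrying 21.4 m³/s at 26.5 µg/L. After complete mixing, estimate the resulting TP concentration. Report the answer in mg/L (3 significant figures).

8.2 ML/d = 0.09491 m³/s.
26.5 µg/L = 0.0265 mg/L.
By mass balance at complete mixing, C = (0.09491·6.2 + 21.4·0.0265) / (0.09491 + 21.4) = 1.156/21.49 = 0.05376 mg/L.

0.0538 mg/L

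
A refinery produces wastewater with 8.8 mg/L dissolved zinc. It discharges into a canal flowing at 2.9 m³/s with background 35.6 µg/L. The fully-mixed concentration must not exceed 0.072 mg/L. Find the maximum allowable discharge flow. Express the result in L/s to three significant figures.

35.6 µg/L = 0.0356 mg/L.
Mass balance at complete mixing: C_std·(Q_w + Q_r) = Q_w·C_e + Q_r·C_b.
Rearranging, Q_w = Q_r·(C_std − C_b)/(C_e − C_std) = 2.9·(0.072 − 0.0356) / (8.8 − 0.072) = 0.01209 m³/s.
= 12.09 L/s.

12.1 L/s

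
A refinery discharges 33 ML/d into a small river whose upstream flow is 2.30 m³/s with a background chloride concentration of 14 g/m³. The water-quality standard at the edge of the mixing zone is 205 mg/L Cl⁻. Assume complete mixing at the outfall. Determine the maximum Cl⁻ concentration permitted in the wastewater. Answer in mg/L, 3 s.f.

1360 mg/L

33 ML/d = 0.3819 m³/s.
Mass balance: 205·2.682 = 0.3819·Cₑ + 2.3·14.
Cₑ = (549.8 − 32.2) / 0.3819 = 1355 mg/L.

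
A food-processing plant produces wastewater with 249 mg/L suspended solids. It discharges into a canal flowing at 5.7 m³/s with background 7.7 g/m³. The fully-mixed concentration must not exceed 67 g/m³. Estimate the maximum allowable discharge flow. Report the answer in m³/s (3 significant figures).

1.86 m³/s

Mass balance at complete mixing: C_std·(Q_w + Q_r) = Q_w·C_e + Q_r·C_b.
Rearranging, Q_w = Q_r·(C_std − C_b)/(C_e − C_std) = 5.7·(67 − 7.7) / (249 − 67) = 1.857 m³/s.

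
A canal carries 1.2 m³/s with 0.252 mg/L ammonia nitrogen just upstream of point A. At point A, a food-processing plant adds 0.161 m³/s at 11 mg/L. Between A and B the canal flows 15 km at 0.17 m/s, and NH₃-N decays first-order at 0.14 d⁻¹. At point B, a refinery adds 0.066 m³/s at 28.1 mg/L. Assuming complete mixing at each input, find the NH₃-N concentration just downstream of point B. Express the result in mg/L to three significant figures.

2.56 mg/L

After input A: C = (1.2·0.252 + 0.161·11) / 1.361 = 1.523 mg/L.
Over the 15 km reach to input B (t = 8.824e+04 s = 1.021 d), decay gives C = 1.523·exp(−0.14·1.021) = 1.32 mg/L.
After input B: C = (1.361·1.32 + 0.066·28.1) / 1.427 = 2.559 mg/L.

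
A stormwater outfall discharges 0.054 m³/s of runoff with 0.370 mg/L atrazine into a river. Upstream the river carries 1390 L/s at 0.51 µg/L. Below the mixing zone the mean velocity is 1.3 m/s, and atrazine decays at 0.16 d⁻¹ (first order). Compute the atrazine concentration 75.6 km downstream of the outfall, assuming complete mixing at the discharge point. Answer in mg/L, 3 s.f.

0.0129 mg/L

1390 L/s = 1.39 m³/s.
0.51 µg/L = 0.00051 mg/L.
After complete mixing, C₀ = (0.054·0.37 + 1.39·0.00051) / 1.444 = 0.01433 mg/L.
Travel time t = 7.56e+04 m / 1.3 m/s = 5.815e+04 s = 0.6731 d.
C = 0.01433·exp(−0.16·0.6731) = 0.01433·0.8979 = 0.01286 mg/L.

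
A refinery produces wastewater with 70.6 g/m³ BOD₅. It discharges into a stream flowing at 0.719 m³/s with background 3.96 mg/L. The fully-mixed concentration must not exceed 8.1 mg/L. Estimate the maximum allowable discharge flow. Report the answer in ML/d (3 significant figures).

4.11 ML/d

Mass balance at complete mixing: C_std·(Q_w + Q_r) = Q_w·C_e + Q_r·C_b.
Rearranging, Q_w = Q_r·(C_std − C_b)/(C_e − C_std) = 0.719·(8.1 − 3.96) / (70.6 − 8.1) = 0.04763 m³/s.
= 4.115 ML/d.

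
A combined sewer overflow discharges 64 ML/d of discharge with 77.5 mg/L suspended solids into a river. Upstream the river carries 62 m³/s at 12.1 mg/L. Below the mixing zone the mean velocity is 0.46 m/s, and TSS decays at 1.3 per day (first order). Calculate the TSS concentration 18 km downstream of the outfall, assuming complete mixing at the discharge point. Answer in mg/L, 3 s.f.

7.14 mg/L

64 ML/d = 0.7407 m³/s.
After complete mixing, C₀ = (0.7407·77.5 + 62·12.1) / 62.74 = 12.87 mg/L.
Travel time t = 1.8e+04 m / 0.46 m/s = 3.913e+04 s = 0.4529 d.
C = 12.87·exp(−1.3·0.4529) = 12.87·0.555 = 7.144 mg/L.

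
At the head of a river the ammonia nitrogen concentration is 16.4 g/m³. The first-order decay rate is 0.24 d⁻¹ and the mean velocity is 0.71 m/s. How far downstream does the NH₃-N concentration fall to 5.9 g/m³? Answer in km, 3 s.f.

From C = C₀·e^(−kt), t = ln(C₀/C)/k = ln(16.4/5.9)/0.24 = 1.022/0.24 = 4.26 d.
Distance = v·t = 0.71 m/s × 3.68e+05 s = 2.613e+05 m = 261.3 km.

261 km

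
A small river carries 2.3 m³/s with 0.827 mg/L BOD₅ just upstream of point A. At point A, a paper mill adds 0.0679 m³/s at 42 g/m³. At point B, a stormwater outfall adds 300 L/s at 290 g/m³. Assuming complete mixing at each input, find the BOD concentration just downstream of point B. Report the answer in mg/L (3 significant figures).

34.4 mg/L

After input A: C = (2.3·0.827 + 0.0679·42) / 2.368 = 2.008 mg/L.
300 L/s = 0.3 m³/s.
After input B: C = (2.368·2.008 + 0.3·290) / 2.668 = 34.39 mg/L.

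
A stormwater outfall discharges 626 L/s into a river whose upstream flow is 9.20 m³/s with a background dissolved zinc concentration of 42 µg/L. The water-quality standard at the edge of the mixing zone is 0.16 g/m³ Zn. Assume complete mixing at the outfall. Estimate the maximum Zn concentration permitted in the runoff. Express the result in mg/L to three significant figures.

626 L/s = 0.626 m³/s.
42 µg/L = 0.042 mg/L.
Mass balance: 0.16·9.826 = 0.626·Cₑ + 9.2·0.042.
Cₑ = (1.572 − 0.3864) / 0.626 = 1.894 mg/L.

1.89 mg/L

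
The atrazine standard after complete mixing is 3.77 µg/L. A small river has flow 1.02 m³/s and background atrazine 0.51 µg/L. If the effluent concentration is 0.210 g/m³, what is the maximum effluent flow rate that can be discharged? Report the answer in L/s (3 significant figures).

0.51 µg/L = 0.00051 mg/L.
3.77 µg/L = 0.00377 mg/L.
Mass balance at complete mixing: C_std·(Q_w + Q_r) = Q_w·C_e + Q_r·C_b.
Rearranging, Q_w = Q_r·(C_std − C_b)/(C_e − C_std) = 1.02·(0.00377 − 0.00051) / (0.21 − 0.00377) = 0.01612 m³/s.
= 16.12 L/s.

16.1 L/s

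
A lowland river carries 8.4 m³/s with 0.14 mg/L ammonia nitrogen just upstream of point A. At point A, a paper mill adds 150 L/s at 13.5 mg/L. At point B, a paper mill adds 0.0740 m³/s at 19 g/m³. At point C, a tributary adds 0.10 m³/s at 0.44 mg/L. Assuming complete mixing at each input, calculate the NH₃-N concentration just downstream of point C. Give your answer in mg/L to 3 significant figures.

150 L/s = 0.15 m³/s.
After input A: C = (8.4·0.14 + 0.15·13.5) / 8.55 = 0.3744 mg/L.
After input B: C = (8.55·0.3744 + 0.074·19) / 8.624 = 0.5342 mg/L.
After input C: C = (8.624·0.5342 + 0.1·0.44) / 8.724 = 0.5331 mg/L.

0.533 mg/L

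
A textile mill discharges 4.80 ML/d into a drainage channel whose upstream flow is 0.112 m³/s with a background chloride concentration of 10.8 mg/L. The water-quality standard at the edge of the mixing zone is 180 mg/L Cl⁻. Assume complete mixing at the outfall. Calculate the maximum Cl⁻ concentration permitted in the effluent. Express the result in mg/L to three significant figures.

4.80 ML/d = 0.05556 m³/s.
Mass balance: 180·0.1676 = 0.05556·Cₑ + 0.112·10.8.
Cₑ = (30.16 − 1.21) / 0.05556 = 521.1 mg/L.

521 mg/L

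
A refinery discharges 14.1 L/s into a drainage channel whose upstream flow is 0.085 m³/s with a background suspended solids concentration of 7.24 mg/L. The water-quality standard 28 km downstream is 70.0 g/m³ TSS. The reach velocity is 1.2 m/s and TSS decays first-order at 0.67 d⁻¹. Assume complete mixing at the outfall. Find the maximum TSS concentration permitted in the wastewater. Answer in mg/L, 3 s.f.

546 mg/L

14.1 L/s = 0.0141 m³/s.
Travel time to the compliance point: t = 2.8e+04/1.2 = 2.333e+04 s = 0.2701 d; decay factor exp(−0.67·0.2701) = 0.8345.
So the concentration just after mixing may be at most 70/0.8345 = 83.88 mg/L.
Mass balance: 83.88·0.0991 = 0.0141·Cₑ + 0.085·7.24.
Cₑ = (8.313 − 0.6154) / 0.0141 = 545.9 mg/L.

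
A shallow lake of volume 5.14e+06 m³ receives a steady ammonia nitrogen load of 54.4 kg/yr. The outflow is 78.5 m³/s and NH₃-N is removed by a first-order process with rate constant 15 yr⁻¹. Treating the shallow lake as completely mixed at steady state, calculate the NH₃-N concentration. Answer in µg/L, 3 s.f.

0.0213 µg/L

Outflow Q = 78.5 m³/s × 3.156e+07 s/yr = 2.477e+09 m³/yr.
Steady-state CSTR mass balance: W = Q·C + k·V·C, so C = W/(Q + kV).
Q + kV = 2.477e+09 + 15·5.14e+06 = 2.554e+09 m³/yr.
C = 54.4/2.554e+09 = 2.13e-08 kg/m³ = 2.13e-05 mg/L = 0.0213 µg/L.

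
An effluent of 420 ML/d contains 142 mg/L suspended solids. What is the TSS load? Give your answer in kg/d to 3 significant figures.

420 ML/d = 4.861 m³/s.
Mass flux = Q·C = 4.861 m³/s × 142 g/m³ = 690.3 g/s.
= 690.3 g/s × 86.4 = 5.964e+04 kg/d.

59600 kg/d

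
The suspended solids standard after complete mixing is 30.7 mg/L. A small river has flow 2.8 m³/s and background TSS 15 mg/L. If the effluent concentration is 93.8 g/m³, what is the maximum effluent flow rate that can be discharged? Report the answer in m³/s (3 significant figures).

Mass balance at complete mixing: C_std·(Q_w + Q_r) = Q_w·C_e + Q_r·C_b.
Rearranging, Q_w = Q_r·(C_std − C_b)/(C_e − C_std) = 2.8·(30.7 − 15) / (93.8 − 30.7) = 0.6967 m³/s.

0.697 m³/s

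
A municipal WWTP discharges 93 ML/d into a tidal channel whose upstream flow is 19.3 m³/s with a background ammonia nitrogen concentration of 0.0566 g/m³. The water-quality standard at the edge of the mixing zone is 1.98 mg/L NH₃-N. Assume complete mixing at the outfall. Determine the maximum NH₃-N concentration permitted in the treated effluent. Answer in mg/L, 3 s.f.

36.5 mg/L

93 ML/d = 1.076 m³/s.
Mass balance: 1.98·20.38 = 1.076·Cₑ + 19.3·0.0566.
Cₑ = (40.35 − 1.092) / 1.076 = 36.47 mg/L.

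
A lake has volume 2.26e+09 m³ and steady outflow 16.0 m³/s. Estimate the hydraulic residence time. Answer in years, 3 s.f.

Q = 16.0 m³/s × 3.156e+07 s/yr = 5.049e+08 m³/yr.
Hydraulic residence time τ = V/Q = 2.26e+09/5.049e+08 = 4.476 yr.

4.48 yr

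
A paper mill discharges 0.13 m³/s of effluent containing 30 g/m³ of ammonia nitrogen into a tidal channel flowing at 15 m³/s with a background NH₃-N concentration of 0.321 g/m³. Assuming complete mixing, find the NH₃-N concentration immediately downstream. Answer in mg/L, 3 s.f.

0.576 mg/L

Flow-weighted mixing gives C = (0.13·30 + 15·0.321) / (0.13 + 15) = 8.715/15.13 = 0.576 mg/L.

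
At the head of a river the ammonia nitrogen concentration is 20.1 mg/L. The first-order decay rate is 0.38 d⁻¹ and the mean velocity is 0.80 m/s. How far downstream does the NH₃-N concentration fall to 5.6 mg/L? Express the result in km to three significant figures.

232 km

From C = C₀·e^(−kt), t = ln(C₀/C)/k = ln(20.1/5.6)/0.38 = 1.278/0.38 = 3.363 d.
Distance = v·t = 0.80 m/s × 2.906e+05 s = 2.325e+05 m = 232.5 km.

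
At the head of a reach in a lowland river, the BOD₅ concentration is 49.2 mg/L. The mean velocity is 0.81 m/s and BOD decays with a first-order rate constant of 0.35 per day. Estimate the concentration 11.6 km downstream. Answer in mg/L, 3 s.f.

46.4 mg/L

Travel time t = 11.6 km / 0.81 m/s = 1.16e+04/0.81 = 1.432e+04 s = 0.1658 d.
First-order decay: C = 49.2·exp(−0.35·0.1658) = 49.2·0.9436 = 46.43 mg/L.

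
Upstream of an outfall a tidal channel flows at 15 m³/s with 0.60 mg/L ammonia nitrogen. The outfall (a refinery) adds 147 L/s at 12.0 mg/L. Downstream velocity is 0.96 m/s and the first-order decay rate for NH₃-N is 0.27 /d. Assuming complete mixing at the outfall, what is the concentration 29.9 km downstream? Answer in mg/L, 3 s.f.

0.645 mg/L

147 L/s = 0.147 m³/s.
After complete mixing, C₀ = (0.147·12 + 15·0.6) / 15.15 = 0.7106 mg/L.
Travel time t = 2.99e+04 m / 0.96 m/s = 3.115e+04 s = 0.3605 d.
C = 0.7106·exp(−0.27·0.3605) = 0.7106·0.9073 = 0.6447 mg/L.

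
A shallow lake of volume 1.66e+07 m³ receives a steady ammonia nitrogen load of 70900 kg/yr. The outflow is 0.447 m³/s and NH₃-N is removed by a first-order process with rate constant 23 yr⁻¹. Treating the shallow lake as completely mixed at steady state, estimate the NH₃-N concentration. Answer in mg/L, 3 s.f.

Outflow Q = 0.447 m³/s × 3.156e+07 s/yr = 1.411e+07 m³/yr.
Steady-state CSTR mass balance: W = Q·C + k·V·C, so C = W/(Q + kV).
Q + kV = 1.411e+07 + 23·1.66e+07 = 3.959e+08 m³/yr.
C = 70900/3.959e+08 = 0.0001791 kg/m³ = 0.1791 mg/L.

0.179 mg/L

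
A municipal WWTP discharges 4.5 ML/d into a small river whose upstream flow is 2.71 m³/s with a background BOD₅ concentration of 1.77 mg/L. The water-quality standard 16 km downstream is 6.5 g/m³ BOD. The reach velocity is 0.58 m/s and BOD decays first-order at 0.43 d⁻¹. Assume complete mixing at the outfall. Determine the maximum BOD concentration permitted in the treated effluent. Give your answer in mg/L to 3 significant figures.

4.5 ML/d = 0.05208 m³/s.
Travel time to the compliance point: t = 1.6e+04/0.58 = 2.759e+04 s = 0.3193 d; decay factor exp(−0.43·0.3193) = 0.8717.
So the concentration just after mixing may be at most 6.5/0.8717 = 7.457 mg/L.
Mass balance: 7.457·2.762 = 0.05208·Cₑ + 2.71·1.77.
Cₑ = (20.6 − 4.797) / 0.05208 = 303.3 mg/L.

303 mg/L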